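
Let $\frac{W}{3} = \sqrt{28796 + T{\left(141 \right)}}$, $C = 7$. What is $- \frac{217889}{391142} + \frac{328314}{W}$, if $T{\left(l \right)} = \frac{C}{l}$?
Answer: $- \frac{217889}{391142} + \frac{109438 \sqrt{572494263}}{4060243} \approx 644.36$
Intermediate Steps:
$T{\left(l \right)} = \frac{7}{l}$
$W = \frac{\sqrt{572494263}}{47}$ ($W = 3 \sqrt{28796 + \frac{7}{141}} = 3 \sqrt{\frac{4060243}{141}} = 3 \frac{\sqrt{572494263}}{141} = \frac{\sqrt{572494263}}{47} \approx 509.08$)
$- \frac{217889}{391142} + \frac{328314}{W} = - \frac{217889}{391142} + \frac{328314}{\frac{1}{47} \sqrt{572494263}} = \left(-217889\right) \frac{1}{391142} + 328314 \frac{\sqrt{572494263}}{12180729} = - \frac{217889}{391142} + \frac{109438 \sqrt{572494263}}{4060243}$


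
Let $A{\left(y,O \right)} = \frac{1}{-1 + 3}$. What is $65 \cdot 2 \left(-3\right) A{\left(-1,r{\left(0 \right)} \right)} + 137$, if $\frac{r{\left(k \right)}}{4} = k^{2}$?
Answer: $-58$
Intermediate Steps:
$r{\left(k \right)} = 4 k^{2}$
$A{\left(y,O \right)} = \frac{1}{2}$
$65 \cdot 2 \left(-3\right) A{\left(-1,r{\left(0 \right)} \right)} + 137 = 65 \cdot 2 \left(-3\right) \frac{1}{2} + 137 = 65 \left(\left(-6\right) \frac{1}{2}\right) + 137 = 65 \left(-3\right) + 137 = -195 + 137 = -58$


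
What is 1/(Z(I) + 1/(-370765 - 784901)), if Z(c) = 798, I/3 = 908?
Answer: 1155666/922221467 ≈ 0.0012531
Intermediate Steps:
I = 2724 (I = 3*908 = 2724)
1/(Z(I) + 1/(-370765 - 784901)) = 1/(798 + 1/(-370765 - 784901)) = 1/(798 + 1/(-1155666)) = 1/(798 - 1/1155666) = 1/(922221467/1155666) = 1155666/922221467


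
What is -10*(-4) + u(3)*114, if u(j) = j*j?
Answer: 1066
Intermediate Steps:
u(j) = j**2
-10*(-4) + u(3)*114 = -10*(-4) + 3**2*114 = 40 + 9*114 = 40 + 1026 = 1066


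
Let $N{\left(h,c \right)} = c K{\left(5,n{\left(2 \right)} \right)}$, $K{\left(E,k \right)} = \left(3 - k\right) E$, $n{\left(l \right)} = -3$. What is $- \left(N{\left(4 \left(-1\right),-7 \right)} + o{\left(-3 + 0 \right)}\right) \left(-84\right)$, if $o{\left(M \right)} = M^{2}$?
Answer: $-16884$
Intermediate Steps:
$K{\left(E,k \right)} = E \left(3 - k\right)$
$N{\left(h,c \right)} = 30 c$ ($N{\left(h,c \right)} = c 5 \left(3 - -3\right) = c 5 \left(3 + 3\right) = c 5 \cdot 6 = c 30 = 30 c$)
$- \left(N{\left(4 \left(-1\right),-7 \right)} + o{\left(-3 + 0 \right)}\right) \left(-84\right) = - \left(30 \left(-7\right) + \left(-3 + 0\right)^{2}\right) \left(-84\right) = - \left(-210 + \left(-3\right)^{2}\right) \left(-84\right) = - \left(-210 + 9\right) \left(-84\right) = - \left(-201\right) \left(-84\right) = \left(-1\right) 16884 = -16884$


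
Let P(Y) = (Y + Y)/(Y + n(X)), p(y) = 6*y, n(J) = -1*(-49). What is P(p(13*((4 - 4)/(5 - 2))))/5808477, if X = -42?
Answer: 0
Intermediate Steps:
n(J) = 49
P(Y) = 2*Y/(49 + Y) (P(Y) = (Y + Y)/(Y + 49) = (2*Y)/(49 + Y) = 2*Y/(49 + Y))
P(p(13*((4 - 4)/(5 - 2))))/5808477 = (2*(6*(13*((4 - 4)/(5 - 2))))/(49 + 6*(13*((4 - 4)/(5 - 2)))))/5808477 = (2*(6*(13*(0/3)))/(49 + 6*(13*(0/3))))*(1/5808477) = (2*(6*(13*(0*(1/3))))/(49 + 6*(13*(0*(1/3)))))*(1/5808477) = (2*(6*(13*0))/(49 + 6*(13*0)))*(1/5808477) = (2*(6*0)/(49 + 6*0))*(1/5808477) = (2*0/(49 + 0))*(1/5808477) = (2*0/49)*(1/5808477) = (2*0*(1/49))*(1/5808477) = 0*(1/5808477) = 0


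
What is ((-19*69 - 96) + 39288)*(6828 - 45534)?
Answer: -1466221986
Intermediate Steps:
((-19*69 - 96) + 39288)*(6828 - 45534) = ((-1311 - 96) + 39288)*(-38706) = (-1407 + 39288)*(-38706) = 37881*(-38706) = -1466221986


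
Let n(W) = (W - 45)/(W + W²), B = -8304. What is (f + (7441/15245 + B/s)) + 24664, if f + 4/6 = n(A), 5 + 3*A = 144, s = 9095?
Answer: 20248778610730621/821021502585 ≈ 24663.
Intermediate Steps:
A = 139/3 (A = -5/3 + (⅓)*144 = -5/3 + 48 = 139/3 ≈ 46.333)
n(W) = (-45 + W)/(W + W²)
f = -19720/29607 (f = -⅔ + (-45 + 139/3)/((139/3)*(1 + 139/3)) = -⅔ + (3/139)*(4/3)/(142/3) = -⅔ + (3/139)*(3/142)*(4/3) = -⅔ + 6/9869 = -19720/29607 ≈ -0.66606)
(f + (7441/15245 + B/s)) + 24664 = (-19720/29607 + (7441/15245 - 8304/9095)) + 24664 = (-19720/29607 - 11783717/27730655) + 24664 = -895729025819/821021502585 + 24664 = 20248778610730621/821021502585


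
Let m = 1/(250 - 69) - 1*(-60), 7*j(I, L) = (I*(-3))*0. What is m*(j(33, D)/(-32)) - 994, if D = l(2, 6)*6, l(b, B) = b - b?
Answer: -994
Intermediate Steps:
l(b, B) = 0
D = 0 (D = 0*6 = 0)
j(I, L) = 0 (j(I, L) = ((I*(-3))*0)/7 = (-3*I*0)/7 = (⅐)*0 = 0)
m = 10861/181 (m = 1/181 + 60 = 10861/181 ≈ 60.005)
m*(j(33, D)/(-32)) - 994 = 10861*(0/(-32))/181 - 994 = 10861*(0*(-1/32))/181 - 994 = (10861/181)*0 - 994 = 0 - 994 = -994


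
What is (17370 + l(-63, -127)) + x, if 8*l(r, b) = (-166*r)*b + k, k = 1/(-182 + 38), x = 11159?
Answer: -158390497/1152 ≈ -1.3749e+5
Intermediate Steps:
k = -1/144 (k = 1/(-144) = -1/144 ≈ -0.0069444)
l(r, b) = -1/1152 - 83*b*r/4 (l(r, b) = ((-166*r)*b - 1/144)/8 = (-166*b*r - 1/144)/8 = (-1/144 - 166*b*r)/8 = -1/1152 - 83*b*r/4)
(17370 + l(-63, -127)) + x = (17370 + (-1/1152 - 83/4*(-127)*(-63))) + 11159 = (17370 + (-1/1152 - 664083/4)) + 11159 = (17370 - 191255905/1152) + 11159 = -171245665/1152 + 11159 = -158390497/1152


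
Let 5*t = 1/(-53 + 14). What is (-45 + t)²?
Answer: 77018176/38025 ≈ 2025.5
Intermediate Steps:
t = -1/195 (t = 1/(5*(-53 + 14)) = (⅕)/(-39) = (⅕)*(-1/39) = -1/195 ≈ -0.0051282)
(-45 + t)² = (-45 - 1/195)² = (-8776/195)² = 77018176/38025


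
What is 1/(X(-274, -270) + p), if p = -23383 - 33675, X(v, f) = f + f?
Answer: -1/57598 ≈ -1.7362e-5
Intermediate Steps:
X(v, f) = 2*f
p = -57058
1/(X(-274, -270) + p) = 1/(2*(-270) - 57058) = 1/(-540 - 57058) = 1/(-57598) = -1/57598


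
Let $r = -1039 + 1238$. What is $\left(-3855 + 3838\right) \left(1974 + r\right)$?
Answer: $-36941$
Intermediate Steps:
$r = 199$
$\left(-3855 + 3838\right) \left(1974 + r\right) = \left(-3855 + 3838\right) \left(1974 + 199\right) = \left(-17\right) 2173 = -36941$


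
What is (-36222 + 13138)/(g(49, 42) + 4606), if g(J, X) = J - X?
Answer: -23084/4613 ≈ -5.0041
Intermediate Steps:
(-36222 + 13138)/(g(49, 42) + 4606) = (-36222 + 13138)/((49 - 1*42) + 4606) = -23084/((49 - 42) + 4606) = -23084/(7 + 4606) = -23084/4613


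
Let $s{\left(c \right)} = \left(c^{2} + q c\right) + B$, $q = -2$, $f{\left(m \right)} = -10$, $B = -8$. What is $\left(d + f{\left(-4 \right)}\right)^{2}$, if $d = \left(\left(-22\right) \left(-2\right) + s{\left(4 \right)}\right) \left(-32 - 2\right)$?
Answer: $2268036$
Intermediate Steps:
$s{\left(c \right)} = -8 + c^{2} - 2 c$ ($s{\left(c \right)} = \left(c^{2} - 2 c\right) - 8 = -8 + c^{2} - 2 c$)
$d = -1496$ ($d = \left(\left(-22\right) \left(-2\right) - \left(16 - 16\right)\right) \left(-32 - 2\right) = \left(44 - 0\right) \left(-34\right) = \left(44 + 0\right) \left(-34\right) = 44 \left(-34\right) = -1496$)
$\left(d + f{\left(-4 \right)}\right)^{2} = \left(-1496 - 10\right)^{2} = \left(-1506\right)^{2} = 2268036$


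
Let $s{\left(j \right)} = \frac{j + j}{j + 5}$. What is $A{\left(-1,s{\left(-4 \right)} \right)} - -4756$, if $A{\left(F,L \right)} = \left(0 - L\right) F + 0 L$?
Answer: $4748$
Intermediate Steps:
$s{\left(j \right)} = \frac{2 j}{5 + j}$
$A{\left(F,L \right)} = - F L$ ($A{\left(F,L \right)} = - L F + 0 = - F L + 0 = - F L$)
$A{\left(-1,s{\left(-4 \right)} \right)} - -4756 = \left(-1\right) \left(-1\right) 2 \left(-4\right) \frac{1}{5 - 4} - -4756 = \left(-1\right) \left(-1\right) 2 \left(-4\right) 1^{-1} + 4756 = \left(-1\right) \left(-1\right) 2 \left(-4\right) 1 + 4756 = \left(-1\right) \left(-1\right) \left(-8\right) + 4756 = -8 + 4756 = 4748$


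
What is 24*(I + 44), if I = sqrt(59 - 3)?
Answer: 1056 + 48*sqrt(14) ≈ 1235.6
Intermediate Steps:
I = 2*sqrt(14) (I = sqrt(56) = 2*sqrt(14) ≈ 7.4833)
24*(I + 44) = 24*(2*sqrt(14) + 44) = 24*(44 + 2*sqrt(14)) = 1056 + 48*sqrt(14)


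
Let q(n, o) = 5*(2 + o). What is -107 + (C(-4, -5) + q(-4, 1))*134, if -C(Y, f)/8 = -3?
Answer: 5119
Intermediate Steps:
C(Y, f) = 24 (C(Y, f) = -8*(-3) = 24)
q(n, o) = 10 + 5*o
-107 + (C(-4, -5) + q(-4, 1))*134 = -107 + (24 + (10 + 5*1))*134 = -107 + (24 + (10 + 5))*134 = -107 + (24 + 15)*134 = -107 + 39*134 = -107 + 5226 = 5119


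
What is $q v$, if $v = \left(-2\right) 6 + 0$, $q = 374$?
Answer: $-4488$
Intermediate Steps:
$v = -12$ ($v = -12 + 0 = -12$)
$q v = 374 \left(-12\right) = -4488$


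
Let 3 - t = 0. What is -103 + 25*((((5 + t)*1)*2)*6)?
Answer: 2297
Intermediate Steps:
t = 3 (t = 3 - 1*0 = 3 + 0 = 3)
-103 + 25*((((5 + t)*1)*2)*6) = -103 + 25*((((5 + 3)*1)*2)*6) = -103 + 25*(((8*1)*2)*6) = -103 + 25*((8*2)*6) = -103 + 25*(16*6) = -103 + 25*96 = -103 + 2400 = 2297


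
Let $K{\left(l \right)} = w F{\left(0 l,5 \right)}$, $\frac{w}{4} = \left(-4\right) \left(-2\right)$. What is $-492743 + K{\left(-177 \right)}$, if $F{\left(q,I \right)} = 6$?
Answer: $-492551$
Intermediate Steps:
$w = 32$ ($w = 4 \left(\left(-4\right) \left(-2\right)\right) = 4 \cdot 8 = 32$)
$K{\left(l \right)} = 192$ ($K{\left(l \right)} = 32 \cdot 6 = 192$)
$-492743 + K{\left(-177 \right)} = -492743 + 192 = -492551$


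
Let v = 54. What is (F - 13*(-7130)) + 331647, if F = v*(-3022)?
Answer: 261149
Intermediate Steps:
F = -163188 (F = 54*(-3022) = -163188)
(F - 13*(-7130)) + 331647 = (-163188 - 13*(-7130)) + 331647 = (-163188 + 92690) + 331647 = -70498 + 331647 = 261149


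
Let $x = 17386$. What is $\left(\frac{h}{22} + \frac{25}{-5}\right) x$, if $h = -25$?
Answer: $- \frac{1173555}{11} \approx -1.0669 \cdot 10^{5}$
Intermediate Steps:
$\left(\frac{h}{22} + \frac{25}{-5}\right) x = \left(- \frac{25}{22} + \frac{25}{-5}\right) 17386 = \left(\left(-25\right) \frac{1}{22} + 25 \left(- \frac{1}{5}\right)\right) 17386 = \left(- \frac{25}{22} - 5\right) 17386 = \left(- \frac{135}{22}\right) 17386 = - \frac{1173555}{11}$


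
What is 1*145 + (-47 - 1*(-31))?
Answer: 129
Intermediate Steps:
1*145 + (-47 - 1*(-31)) = 145 + (-47 + 31) = 145 - 16 = 129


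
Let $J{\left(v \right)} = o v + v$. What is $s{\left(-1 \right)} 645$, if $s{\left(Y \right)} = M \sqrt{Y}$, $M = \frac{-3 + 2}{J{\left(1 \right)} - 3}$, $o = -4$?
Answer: $\frac{215 i}{2} \approx 107.5 i$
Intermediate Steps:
$J{\left(v \right)} = - 3 v$ ($J{\left(v \right)} = - 4 v + v = - 3 v$)
$M = \frac{1}{6}$ ($M = \frac{-3 + 2}{\left(-3\right) 1 - 3} = - \frac{1}{-3 - 3} = - \frac{1}{-6} = \left(-1\right) \left(- \frac{1}{6}\right) = \frac{1}{6} \approx 0.16667$)
$s{\left(Y \right)} = \frac{\sqrt{Y}}{6}$
$s{\left(-1 \right)} 645 = \frac{\sqrt{-1}}{6} \cdot 645 = \frac{i}{6} \cdot 645 = \frac{215 i}{2}$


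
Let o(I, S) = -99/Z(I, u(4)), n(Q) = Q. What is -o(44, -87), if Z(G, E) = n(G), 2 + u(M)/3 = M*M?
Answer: 9/4 ≈ 2.2500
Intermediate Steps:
u(M) = -6 + 3*M**2 (u(M) = -6 + 3*(M*M) = -6 + 3*M**2)
Z(G, E) = G
o(I, S) = -99/I
-o(44, -87) = -(-99)/44 = -1*(-9/4) = 9/4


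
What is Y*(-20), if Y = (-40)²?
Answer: -32000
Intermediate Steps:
Y = 1600
Y*(-20) = 1600*(-20) = -32000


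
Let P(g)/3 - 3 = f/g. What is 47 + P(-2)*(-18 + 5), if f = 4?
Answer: 8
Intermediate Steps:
P(g) = 9 + 12/g (P(g) = 9 + 3*(4/g) = 9 + 12/g)
47 + P(-2)*(-18 + 5) = 47 + (9 + 12/(-2))*(-18 + 5) = 47 + (9 + 12*(-1/2))*(-13) = 47 + (9 - 6)*(-13) = 47 + 3*(-13) = 47 - 39 = 8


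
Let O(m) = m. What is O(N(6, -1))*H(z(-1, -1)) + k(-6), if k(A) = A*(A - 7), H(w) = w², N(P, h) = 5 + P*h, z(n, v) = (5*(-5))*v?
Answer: -547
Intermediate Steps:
z(n, v) = -25*v
k(A) = A*(-7 + A)
O(N(6, -1))*H(z(-1, -1)) + k(-6) = (5 + 6*(-1))*(-25*(-1))² - 6*(-7 - 6) = (5 - 6)*25² - 6*(-13) = -1*625 + 78 = -625 + 78 = -547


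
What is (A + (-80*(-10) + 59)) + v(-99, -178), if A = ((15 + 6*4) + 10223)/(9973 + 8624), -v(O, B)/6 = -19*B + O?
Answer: -350338621/18597 ≈ -18838.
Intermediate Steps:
v(O, B) = -6*O + 114*B (v(O, B) = -6*(-19*B + O) = -6*(O - 19*B) = -6*O + 114*B)
A = 10262/18597 (A = ((15 + 24) + 10223)/18597 = (39 + 10223)*(1/18597) = 10262*(1/18597) = 10262/18597 ≈ 0.55181)
(A + (-80*(-10) + 59)) + v(-99, -178) = (10262/18597 + (-80*(-10) + 59)) + (-6*(-99) + 114*(-178)) = (10262/18597 + (800 + 59)) + (594 - 20292) = (10262/18597 + 859) - 19698 = 15985085/18597 - 19698 = -350338621/18597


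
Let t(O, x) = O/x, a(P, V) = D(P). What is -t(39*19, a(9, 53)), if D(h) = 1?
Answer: -741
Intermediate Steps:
a(P, V) = 1
-t(39*19, a(9, 53)) = -39*19/1 = -741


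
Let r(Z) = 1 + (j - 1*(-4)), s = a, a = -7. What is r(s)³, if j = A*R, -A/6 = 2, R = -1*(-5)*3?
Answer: -5359375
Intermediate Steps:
R = 15 (R = 5*3 = 15)
A = -12 (A = -6*2 = -12)
j = -180 (j = -12*15 = -180)
s = -7
r(Z) = -175 (r(Z) = 1 + (-180 - 1*(-4)) = 1 + (-180 + 4) = 1 - 176 = -175)
r(s)³ = (-175)³ = -5359375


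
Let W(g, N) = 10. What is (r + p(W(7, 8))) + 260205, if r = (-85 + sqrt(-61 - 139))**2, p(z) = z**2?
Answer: 267330 - 1700*I*sqrt(2) ≈ 2.6733e+5 - 2404.2*I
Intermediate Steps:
r = (-85 + 10*I*sqrt(2))**2 (r = (-85 + sqrt(-200))**2 = (-85 + 10*I*sqrt(2))**2 ≈ 7025.0 - 2404.2*I)
(r + p(W(7, 8))) + 260205 = ((7025 - 1700*I*sqrt(2)) + 10**2) + 260205 = ((7025 - 1700*I*sqrt(2)) + 100) + 260205 = (7125 - 1700*I*sqrt(2)) + 260205 = 267330 - 1700*I*sqrt(2)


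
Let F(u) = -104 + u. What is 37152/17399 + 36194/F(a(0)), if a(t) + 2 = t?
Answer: -312900647/922147 ≈ -339.32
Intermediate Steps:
a(t) = -2 + t
37152/17399 + 36194/F(a(0)) = 37152/17399 + 36194/(-104 + (-2 + 0)) = 37152*(1/17399) + 36194/(-104 - 2) = 37152/17399 + 36194/(-106) = 37152/17399 + 36194*(-1/106) = 37152/17399 - 18097/53 = -312900647/922147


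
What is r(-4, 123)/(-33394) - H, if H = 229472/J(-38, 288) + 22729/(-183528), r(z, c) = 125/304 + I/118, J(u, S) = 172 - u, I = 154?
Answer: -525455122141316413/480921759491040 ≈ -1092.6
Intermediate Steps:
r(z, c) = 30783/17936 (r(z, c) = 125/304 + 154/118 = 125*(1/304) + 154*(1/118) = 125/304 + 77/59 = 30783/17936)
H = 7018294021/6423480 (H = 229472/(172 - 1*(-38)) + 22729/(-183528) = 229472/(172 + 38) + 22729*(-1/183528) = 229472/210 - 22729/183528 = 229472*(1/210) - 22729/183528 = 114736/105 - 22729/183528 = 7018294021/6423480 ≈ 1092.6)
r(-4, 123)/(-33394) - H = (30783/17936)/(-33394) - 1*7018294021/6423480 = (30783/17936)*(-1/33394) - 7018294021/6423480 = -30783/598954784 - 7018294021/6423480 = -525455122141316413/480921759491040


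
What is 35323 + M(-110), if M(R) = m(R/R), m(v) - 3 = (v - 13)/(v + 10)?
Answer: 388574/11 ≈ 35325.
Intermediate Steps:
m(v) = 3 + (-13 + v)/(10 + v) (m(v) = 3 + (v - 13)/(v + 10) = 3 + (-13 + v)/(10 + v))
M(R) = 21/11 (M(R) = (17 + 4*(R/R))/(10 + R/R) = (17 + 4*1)/(10 + 1) = (17 + 4)/11 = (1/11)*21 = 21/11)
35323 + M(-110) = 35323 + 21/11 = 388574/11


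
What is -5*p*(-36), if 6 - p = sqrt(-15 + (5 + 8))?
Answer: 1080 - 180*I*sqrt(2) ≈ 1080.0 - 254.56*I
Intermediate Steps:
p = 6 - I*sqrt(2) (p = 6 - sqrt(-15 + (5 + 8)) = 6 - sqrt(-15 + 13) = 6 - sqrt(-2) = 6 - I*sqrt(2) ≈ 6.0 - 1.4142*I)
-5*p*(-36) = -5*(6 - I*sqrt(2))*(-36) = (-30 + 5*I*sqrt(2))*(-36) = 1080 - 180*I*sqrt(2)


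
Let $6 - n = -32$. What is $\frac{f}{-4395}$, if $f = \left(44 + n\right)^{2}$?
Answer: $- \frac{6724}{4395} \approx -1.5299$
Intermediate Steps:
$n = 38$ ($n = 6 - -32 = 6 + 32 = 38$)
$f = 6724$ ($f = \left(44 + 38\right)^{2} = 82^{2} = 6724$)
$\frac{f}{-4395} = \frac{6724}{-4395} = 6724 \left(- \frac{1}{4395}\right) = - \frac{6724}{4395}$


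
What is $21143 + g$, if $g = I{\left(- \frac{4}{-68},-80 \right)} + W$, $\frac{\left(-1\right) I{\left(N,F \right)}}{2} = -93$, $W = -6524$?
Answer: $14805$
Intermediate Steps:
$I{\left(N,F \right)} = 186$ ($I{\left(N,F \right)} = \left(-2\right) \left(-93\right) = 186$)
$g = -6338$ ($g = 186 - 6524 = -6338$)
$21143 + g = 21143 - 6338 = 14805$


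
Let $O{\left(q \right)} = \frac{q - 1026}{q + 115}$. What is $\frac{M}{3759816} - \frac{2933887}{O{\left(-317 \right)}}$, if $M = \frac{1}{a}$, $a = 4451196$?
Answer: $- \frac{9918318764721332267521}{22476015473334048} \approx -4.4128 \cdot 10^{5}$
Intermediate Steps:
$M = \frac{1}{4451196} \approx 2.2466 \cdot 10^{-7}$
$O{\left(q \right)} = \frac{-1026 + q}{115 + q}$ ($O{\left(q \right)} = \frac{q - 1026}{115 + q} = \frac{-1026 + q}{115 + q}$)
$\frac{M}{3759816} - \frac{2933887}{O{\left(-317 \right)}} = \frac{1}{4451196 \cdot 3759816} - \frac{2933887}{\frac{1}{115 - 317} \left(-1026 - 317\right)} = \frac{1}{4451196} \cdot \frac{1}{3759816} - \frac{2933887}{\frac{1}{-202} \left(-1343\right)} = \frac{1}{16735677939936} - \frac{2933887}{\left(- \frac{1}{202}\right) \left(-1343\right)} = \frac{1}{16735677939936} - \frac{2933887}{\frac{1343}{202}} = \frac{1}{16735677939936} - \frac{592645174}{1343} = - \frac{9918318764721332267521}{22476015473334048}$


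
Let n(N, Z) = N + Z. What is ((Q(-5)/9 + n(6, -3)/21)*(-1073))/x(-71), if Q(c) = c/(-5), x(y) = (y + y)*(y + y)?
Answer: -4292/317583 ≈ -0.013515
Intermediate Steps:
x(y) = 4*y² (x(y) = (2*y)*(2*y) = 4*y²)
Q(c) = -c/5 (Q(c) = c*(-⅕) = -c/5)
((Q(-5)/9 + n(6, -3)/21)*(-1073))/x(-71) = ((-⅕*(-5)/9 + (6 - 3)/21)*(-1073))/((4*(-71)²)) = ((1*(⅑) + 3*(1/21))*(-1073))/((4*5041)) = ((⅑ + ⅐)*(-1073))/20164 = ((16/63)*(-1073))*(1/20164) = -17168/63*1/20164 = -4292/317583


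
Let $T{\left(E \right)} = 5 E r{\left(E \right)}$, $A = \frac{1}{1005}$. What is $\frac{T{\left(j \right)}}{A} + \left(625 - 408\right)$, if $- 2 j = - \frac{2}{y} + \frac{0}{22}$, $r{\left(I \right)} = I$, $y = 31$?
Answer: $\frac{213562}{961} \approx 222.23$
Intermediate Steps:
$A = \frac{1}{1005} \approx 0.00099503$
$j = \frac{1}{31}$ ($j = - \frac{- \frac{2}{31} + \frac{0}{22}}{2} = - \frac{\left(-2\right) \frac{1}{31} + 0 \cdot \frac{1}{22}}{2} = - \frac{- \frac{2}{31} + 0}{2} = \left(- \frac{1}{2}\right) \left(- \frac{2}{31}\right) = \frac{1}{31} \approx 0.032258$)
$T{\left(E \right)} = 5 E^{2}$ ($T{\left(E \right)} = 5 E E = 5 E^{2}$)
$\frac{T{\left(j \right)}}{A} + \left(625 - 408\right) = \frac{5}{961} \frac{1}{\frac{1}{1005}} + \left(625 - 408\right) = 5 \cdot \frac{1}{961} \cdot 1005 + \left(625 - 408\right) = \frac{5}{961} \cdot 1005 + 217 = \frac{5025}{961} + 217 = \frac{213562}{961}$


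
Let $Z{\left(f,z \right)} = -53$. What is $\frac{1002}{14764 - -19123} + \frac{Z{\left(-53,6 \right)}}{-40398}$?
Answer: $\frac{42274807}{1368967026} \approx 0.030881$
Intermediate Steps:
$\frac{1002}{14764 - -19123} + \frac{Z{\left(-53,6 \right)}}{-40398} = \frac{1002}{14764 - -19123} - \frac{53}{-40398} = \frac{1002}{14764 + 19123} - - \frac{53}{40398} = \frac{1002}{33887} + \frac{53}{40398} = \frac{42274807}{1368967026}$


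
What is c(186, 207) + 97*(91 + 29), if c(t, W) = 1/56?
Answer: 651841/56 ≈ 11640.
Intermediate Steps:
c(t, W) = 1/56
c(186, 207) + 97*(91 + 29) = 1/56 + 97*(91 + 29) = 1/56 + 97*120 = 1/56 + 11640 = 651841/56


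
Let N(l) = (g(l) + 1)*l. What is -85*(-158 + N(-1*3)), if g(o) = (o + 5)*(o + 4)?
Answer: 14195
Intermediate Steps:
g(o) = (4 + o)*(5 + o) (g(o) = (5 + o)*(4 + o) = (4 + o)*(5 + o))
N(l) = l*(21 + l**2 + 9*l) (N(l) = ((20 + l**2 + 9*l) + 1)*l = (21 + l**2 + 9*l)*l = l*(21 + l**2 + 9*l))
-85*(-158 + N(-1*3)) = -85*(-158 + (-1*3)*(21 + (-1*3)**2 + 9*(-1*3))) = -85*(-158 - 3*(21 + (-3)**2 + 9*(-3))) = -85*(-158 - 3*(21 + 9 - 27)) = -85*(-158 - 3*3) = -85*(-158 - 9) = -85*(-167) = 14195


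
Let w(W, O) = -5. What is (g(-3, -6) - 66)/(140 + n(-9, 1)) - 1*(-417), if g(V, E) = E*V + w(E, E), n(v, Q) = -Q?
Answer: 57910/139 ≈ 416.62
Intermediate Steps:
g(V, E) = -5 + E*V (g(V, E) = E*V - 5 = -5 + E*V)
(g(-3, -6) - 66)/(140 + n(-9, 1)) - 1*(-417) = ((-5 - 6*(-3)) - 66)/(140 - 1*1) - 1*(-417) = ((-5 + 18) - 66)/(140 - 1) + 417 = (13 - 66)/139 + 417 = -53*1/139 + 417 = -53/139 + 417 = 57910/139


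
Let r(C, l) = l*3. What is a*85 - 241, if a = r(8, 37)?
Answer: 9194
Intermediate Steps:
r(C, l) = 3*l
a = 111 (a = 3*37 = 111)
a*85 - 241 = 111*85 - 241 = 9435 - 241 = 9194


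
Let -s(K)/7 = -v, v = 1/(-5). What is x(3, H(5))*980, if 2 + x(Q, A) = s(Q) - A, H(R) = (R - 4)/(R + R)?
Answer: -3430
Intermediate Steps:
v = -⅕ (v = 1*(-⅕) = -⅕ ≈ -0.20000)
H(R) = (-4 + R)/(2*R) (H(R) = (-4 + R)/((2*R)) = (-4 + R)*(1/(2*R)) = (-4 + R)/(2*R))
s(K) = -7/5 (s(K) = -(-7)*(-1)/5 = -7*⅕ = -7/5)
x(Q, A) = -17/5 - A (x(Q, A) = -2 + (-7/5 - A) = -17/5 - A)
x(3, H(5))*980 = (-17/5 - (-4 + 5)/(2*5))*980 = (-17/5 - 1/(2*5))*980 = (-17/5 - 1*⅒)*980 = (-17/5 - ⅒)*980 = -7/2*980 = -3430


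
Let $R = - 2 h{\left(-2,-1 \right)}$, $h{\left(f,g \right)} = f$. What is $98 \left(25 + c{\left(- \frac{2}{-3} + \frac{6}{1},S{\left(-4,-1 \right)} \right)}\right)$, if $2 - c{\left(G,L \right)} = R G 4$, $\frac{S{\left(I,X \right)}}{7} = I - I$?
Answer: $- \frac{23422}{3} \approx -7807.3$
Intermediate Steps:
$R = 4$ ($R = \left(-2\right) \left(-2\right) = 4$)
$S{\left(I,X \right)} = 0$ ($S{\left(I,X \right)} = 7 \left(I - I\right) = 7 \cdot 0 = 0$)
$c{\left(G,L \right)} = 2 - 16 G$ ($c{\left(G,L \right)} = 2 - 4 G 4 = 2 - 16 G$)
$98 \left(25 + c{\left(- \frac{2}{-3} + \frac{6}{1},S{\left(-4,-1 \right)} \right)}\right) = 98 \left(25 + \left(2 - 16 \left(- \frac{2}{-3} + \frac{6}{1}\right)\right)\right) = 98 \left(25 + \left(2 - 16 \left(\left(-2\right) \left(- \frac{1}{3}\right) + 6 \cdot 1\right)\right)\right) = 98 \left(25 + \left(2 - 16 \left(\frac{2}{3} + 6\right)\right)\right) = 98 \left(25 + \left(2 - \frac{320}{3}\right)\right) = 98 \left(25 - \frac{314}{3}\right) = 98 \left(- \frac{239}{3}\right) = - \frac{23422}{3}$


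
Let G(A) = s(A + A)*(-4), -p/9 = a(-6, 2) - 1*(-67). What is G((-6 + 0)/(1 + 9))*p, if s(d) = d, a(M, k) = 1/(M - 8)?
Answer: -101196/35 ≈ -2891.3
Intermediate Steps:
a(M, k) = 1/(-8 + M)
p = -8433/14 (p = -9*(1/(-8 - 6) - 1*(-67)) = -9*(1/(-14) + 67) = -9*(-1/14 + 67) = -9*937/14 = -8433/14 ≈ -602.36)
G(A) = -8*A (G(A) = (A + A)*(-4) = (2*A)*(-4) = -8*A)
G((-6 + 0)/(1 + 9))*p = -8*(-6 + 0)/(1 + 9)*(-8433/14) = -(-48)/10*(-8433/14) = -8*(-⅗)*(-8433/14) = (24/5)*(-8433/14) = -101196/35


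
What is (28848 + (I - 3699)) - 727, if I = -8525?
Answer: 15897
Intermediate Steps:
(28848 + (I - 3699)) - 727 = (28848 + (-8525 - 3699)) - 727 = (28848 - 12224) - 727 = 16624 - 727 = 15897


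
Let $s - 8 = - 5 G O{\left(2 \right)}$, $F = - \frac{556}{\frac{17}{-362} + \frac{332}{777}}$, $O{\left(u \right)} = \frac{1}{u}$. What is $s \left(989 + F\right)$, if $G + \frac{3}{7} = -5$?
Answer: $- \frac{7639100419}{748825} \approx -10201.0$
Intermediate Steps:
$G = - \frac{38}{7}$ ($G = - \frac{3}{7} - 5 = - \frac{38}{7} \approx -5.4286$)
$F = - \frac{156388344}{106975}$ ($F = - \frac{556}{17 \left(- \frac{1}{362}\right) + 332 \cdot \frac{1}{777}} = - \frac{556}{- \frac{17}{362} + \frac{332}{777}} = - \frac{556}{\frac{106975}{281274}} = \left(-556\right) \frac{281274}{106975} = - \frac{156388344}{106975} \approx -1461.9$)
$s = \frac{151}{7}$ ($s = 8 + \frac{\left(-5\right) \left(- \frac{38}{7}\right)}{2} = 8 + \frac{190}{7} \cdot \frac{1}{2} = 8 + \frac{95}{7} = \frac{151}{7} \approx 21.571$)
$s \left(989 + F\right) = \frac{151 \left(989 - \frac{156388344}{106975}\right)}{7} = \frac{151}{7} \left(- \frac{50590069}{106975}\right) = - \frac{7639100419}{748825}$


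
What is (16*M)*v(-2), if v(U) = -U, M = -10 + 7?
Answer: -96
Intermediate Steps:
M = -3
(16*M)*v(-2) = (16*(-3))*(-1*(-2)) = -48*2 = -96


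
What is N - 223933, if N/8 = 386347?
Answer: 2866843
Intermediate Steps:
N = 3090776 (N = 8*386347 = 3090776)
N - 223933 = 3090776 - 223933 = 2866843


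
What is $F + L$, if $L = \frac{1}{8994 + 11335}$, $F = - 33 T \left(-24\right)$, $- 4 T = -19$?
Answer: $\frac{76477699}{20329} \approx 3762.0$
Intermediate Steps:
$T = \frac{19}{4}$ ($T = \left(- \frac{1}{4}\right) \left(-19\right) = \frac{19}{4} \approx 4.75$)
$F = 3762$ ($F = \left(-33\right) \frac{19}{4} \left(-24\right) = \left(- \frac{627}{4}\right) \left(-24\right) = 3762$)
$L = \frac{1}{20329} \approx 4.9191 \cdot 10^{-5}$
$F + L = 3762 + \frac{1}{20329} = \frac{76477699}{20329}$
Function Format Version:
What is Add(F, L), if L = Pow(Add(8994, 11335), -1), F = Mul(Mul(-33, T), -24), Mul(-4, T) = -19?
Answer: Rational(76477699, 20329) ≈ 3762.0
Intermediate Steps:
T = Rational(19, 4) (T = Mul(Rational(-1, 4), -19) = Rational(19, 4) ≈ 4.7500)
F = 3762 (F = Mul(Mul(-33, Rational(19, 4)), -24) = Mul(Rational(-627, 4), -24) = 3762)
L = Rational(1, 20329) (L = Pow(20329, -1) = Rational(1, 20329) ≈ 4.9191e-5)
Add(F, L) = Add(3762, Rational(1, 20329)) = Rational(76477699, 20329)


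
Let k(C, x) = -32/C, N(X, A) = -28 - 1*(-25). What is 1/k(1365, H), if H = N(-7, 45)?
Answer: -1365/32 ≈ -42.656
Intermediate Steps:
N(X, A) = -3 (N(X, A) = -28 + 25 = -3)
H = -3
1/k(1365, H) = 1/(-32/1365) = -1365/32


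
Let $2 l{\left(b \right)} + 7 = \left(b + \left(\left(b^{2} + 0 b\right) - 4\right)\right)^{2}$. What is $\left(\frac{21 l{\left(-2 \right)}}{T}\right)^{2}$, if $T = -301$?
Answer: $\frac{81}{7396} \approx 0.010952$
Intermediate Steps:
$l{\left(b \right)} = - \frac{7}{2} + \frac{\left(-4 + b + b^{2}\right)^{2}}{2}$ ($l{\left(b \right)} = - \frac{7}{2} + \frac{\left(b + \left(\left(b^{2} + 0 b\right) - 4\right)\right)^{2}}{2} = - \frac{7}{2} + \frac{\left(b + \left(\left(b^{2} + 0\right) - 4\right)\right)^{2}}{2} = - \frac{7}{2} + \frac{\left(b + \left(b^{2} - 4\right)\right)^{2}}{2} = - \frac{7}{2} + \frac{\left(b + \left(-4 + b^{2}\right)\right)^{2}}{2} = - \frac{7}{2} + \frac{\left(-4 + b + b^{2}\right)^{2}}{2}$)
$\left(\frac{21 l{\left(-2 \right)}}{T}\right)^{2} = \left(\frac{21 \left(- \frac{7}{2} + \frac{\left(-4 - 2 + \left(-2\right)^{2}\right)^{2}}{2}\right)}{-301}\right)^{2} = \left(21 \left(- \frac{7}{2} + \frac{\left(-4 - 2 + 4\right)^{2}}{2}\right) \left(- \frac{1}{301}\right)\right)^{2} = \left(21 \left(- \frac{7}{2} + \frac{\left(-2\right)^{2}}{2}\right) \left(- \frac{1}{301}\right)\right)^{2} = \left(21 \left(- \frac{7}{2} + \frac{1}{2} \cdot 4\right) \left(- \frac{1}{301}\right)\right)^{2} = \left(21 \left(- \frac{7}{2} + 2\right) \left(- \frac{1}{301}\right)\right)^{2} = \left(21 \left(- \frac{3}{2}\right) \left(- \frac{1}{301}\right)\right)^{2} = \left(\left(- \frac{63}{2}\right) \left(- \frac{1}{301}\right)\right)^{2} = \left(\frac{9}{86}\right)^{2} = \frac{81}{7396}$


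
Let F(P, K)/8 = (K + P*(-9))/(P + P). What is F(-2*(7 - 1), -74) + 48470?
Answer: 145376/3 ≈ 48459.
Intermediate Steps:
F(P, K) = 4*(K - 9*P)/P (F(P, K) = 8*((K + P*(-9))/(P + P)) = 8*((K - 9*P)/((2*P))) = 8*((K - 9*P)*(1/(2*P))) = 8*((K - 9*P)/(2*P)) = 4*(K - 9*P)/P)
F(-2*(7 - 1), -74) + 48470 = (-36 + 4*(-74)/(-2*(7 - 1))) + 48470 = (-36 + 4*(-74)/(-2*6)) + 48470 = (-36 + 4*(-74)/(-12)) + 48470 = (-36 + 4*(-74)*(-1/12)) + 48470 = (-36 + 74/3) + 48470 = -34/3 + 48470 = 145376/3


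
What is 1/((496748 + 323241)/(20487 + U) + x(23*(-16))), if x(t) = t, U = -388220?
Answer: -367733/136145733 ≈ -0.0027010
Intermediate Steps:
1/((496748 + 323241)/(20487 + U) + x(23*(-16))) = 1/((496748 + 323241)/(20487 - 388220) + 23*(-16)) = 1/(819989/(-367733) - 368) = 1/(819989*(-1/367733) - 368) = 1/(-819989/367733 - 368) = 1/(-136145733/367733) = -367733/136145733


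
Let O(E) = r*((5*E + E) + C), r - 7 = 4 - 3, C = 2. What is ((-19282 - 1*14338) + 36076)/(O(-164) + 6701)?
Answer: -2456/1155 ≈ -2.1264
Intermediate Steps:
r = 8 (r = 7 + (4 - 3) = 7 + 1 = 8)
O(E) = 16 + 48*E (O(E) = 8*((5*E + E) + 2) = 8*(6*E + 2) = 8*(2 + 6*E) = 16 + 48*E)
((-19282 - 1*14338) + 36076)/(O(-164) + 6701) = ((-19282 - 1*14338) + 36076)/((16 + 48*(-164)) + 6701) = ((-19282 - 14338) + 36076)/((16 - 7872) + 6701) = (-33620 + 36076)/(-7856 + 6701) = 2456/(-1155) = 2456*(-1/1155) = -2456/1155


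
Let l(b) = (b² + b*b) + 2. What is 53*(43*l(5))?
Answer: 118508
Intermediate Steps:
l(b) = 2 + 2*b² (l(b) = (b² + b²) + 2 = 2*b² + 2 = 2 + 2*b²)
53*(43*l(5)) = 53*(43*(2 + 2*5²)) = 53*(43*(2 + 2*25)) = 53*(43*(2 + 50)) = 53*(43*52) = 53*2236 = 118508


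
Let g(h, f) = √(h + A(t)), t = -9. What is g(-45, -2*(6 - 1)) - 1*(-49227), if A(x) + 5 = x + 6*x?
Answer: 49227 + I*√113 ≈ 49227.0 + 10.63*I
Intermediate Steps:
A(x) = -5 + 7*x (A(x) = -5 + (x + 6*x) = -5 + 7*x)
g(h, f) = √(-68 + h) (g(h, f) = √(h + (-5 + 7*(-9))) = √(h + (-5 - 63)) = √(h - 68) = √(-68 + h))
g(-45, -2*(6 - 1)) - 1*(-49227) = √(-68 - 45) - 1*(-49227) = √(-113) + 49227 = I*√113 + 49227 = 49227 + I*√113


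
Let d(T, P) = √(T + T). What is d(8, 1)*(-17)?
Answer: -68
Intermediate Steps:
d(T, P) = √2*√T (d(T, P) = √(2*T) = √2*√T)
d(8, 1)*(-17) = (√2*√8)*(-17) = (√2*(2*√2))*(-17) = 4*(-17) = -68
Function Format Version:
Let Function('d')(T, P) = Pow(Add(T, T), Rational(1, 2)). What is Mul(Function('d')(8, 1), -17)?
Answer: -68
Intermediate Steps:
Function('d')(T, P) = Mul(Pow(2, Rational(1, 2)), Pow(T, Rational(1, 2))) (Function('d')(T, P) = Pow(Mul(2, T), Rational(1, 2)) = Mul(Pow(2, Rational(1, 2)), Pow(T, Rational(1, 2))))
Mul(Function('d')(8, 1), -17) = Mul(Mul(Pow(2, Rational(1, 2)), Pow(8, Rational(1, 2))), -17) = Mul(Mul(Pow(2, Rational(1, 2)), Mul(2, Pow(2, Rational(1, 2)))), -17) = Mul(4, -17) = -68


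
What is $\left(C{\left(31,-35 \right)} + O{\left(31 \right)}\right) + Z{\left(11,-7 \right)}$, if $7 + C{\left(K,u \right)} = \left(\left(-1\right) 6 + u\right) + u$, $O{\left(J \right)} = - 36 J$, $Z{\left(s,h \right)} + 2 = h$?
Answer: $-1208$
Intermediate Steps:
$Z{\left(s,h \right)} = -2 + h$
$C{\left(K,u \right)} = -13 + 2 u$ ($C{\left(K,u \right)} = -7 + \left(\left(\left(-1\right) 6 + u\right) + u\right) = -7 + \left(\left(-6 + u\right) + u\right) = -7 + \left(-6 + 2 u\right) = -13 + 2 u$)
$\left(C{\left(31,-35 \right)} + O{\left(31 \right)}\right) + Z{\left(11,-7 \right)} = \left(\left(-13 + 2 \left(-35\right)\right) - 1116\right) - 9 = \left(\left(-13 - 70\right) - 1116\right) - 9 = \left(-83 - 1116\right) - 9 = -1199 - 9 = -1208$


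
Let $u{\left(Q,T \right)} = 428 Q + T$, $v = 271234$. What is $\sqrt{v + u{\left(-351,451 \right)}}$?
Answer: $\sqrt{121457} \approx 348.51$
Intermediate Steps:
$u{\left(Q,T \right)} = T + 428 Q$
$\sqrt{v + u{\left(-351,451 \right)}} = \sqrt{271234 + \left(451 + 428 \left(-351\right)\right)} = \sqrt{271234 + \left(451 - 150228\right)} = \sqrt{271234 - 149777} = \sqrt{121457}$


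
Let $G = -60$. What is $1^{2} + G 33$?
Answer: $-1979$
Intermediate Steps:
$1^{2} + G 33 = 1^{2} - 1980 = 1 - 1980 = -1979$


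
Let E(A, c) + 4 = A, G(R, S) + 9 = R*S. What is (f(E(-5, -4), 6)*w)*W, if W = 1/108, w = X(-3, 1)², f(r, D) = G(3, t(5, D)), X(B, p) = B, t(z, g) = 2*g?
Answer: 9/4 ≈ 2.2500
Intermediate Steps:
G(R, S) = -9 + R*S
E(A, c) = -4 + A
f(r, D) = -9 + 6*D (f(r, D) = -9 + 3*(2*D) = -9 + 6*D)
w = 9 (w = (-3)² = 9)
W = 1/108 ≈ 0.0092593
(f(E(-5, -4), 6)*w)*W = ((-9 + 6*6)*9)*(1/108) = ((-9 + 36)*9)*(1/108) = (27*9)*(1/108) = 243*(1/108) = 9/4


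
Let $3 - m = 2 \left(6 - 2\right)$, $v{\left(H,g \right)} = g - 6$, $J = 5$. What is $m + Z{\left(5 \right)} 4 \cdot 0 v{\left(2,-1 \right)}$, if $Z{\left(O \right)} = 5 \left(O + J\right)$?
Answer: $-5$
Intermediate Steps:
$v{\left(H,g \right)} = -6 + g$ ($v{\left(H,g \right)} = g - 6 = -6 + g$)
$m = -5$ ($m = 3 - 2 \left(6 - 2\right) = 3 - 2 \cdot 4 = 3 - 8 = -5$)
$Z{\left(O \right)} = 25 + 5 O$ ($Z{\left(O \right)} = 5 \left(O + 5\right) = 5 \left(5 + O\right) = 25 + 5 O$)
$m + Z{\left(5 \right)} 4 \cdot 0 v{\left(2,-1 \right)} = -5 + \left(25 + 5 \cdot 5\right) 4 \cdot 0 \left(-6 - 1\right) = -5 + \left(25 + 25\right) 0 \left(-7\right) = -5 + 50 \cdot 0 = -5 + 0 = -5$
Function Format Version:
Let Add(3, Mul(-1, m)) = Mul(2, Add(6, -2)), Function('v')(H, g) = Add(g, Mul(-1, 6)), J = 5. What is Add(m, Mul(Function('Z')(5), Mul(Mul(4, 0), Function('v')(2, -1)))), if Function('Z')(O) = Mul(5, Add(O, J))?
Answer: -5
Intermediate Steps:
Function('v')(H, g) = Add(-6, g) (Function('v')(H, g) = Add(g, -6) = Add(-6, g))
m = -5 (m = Add(3, Mul(-1, Mul(2, Add(6, -2)))) = Add(3, Mul(-1, Mul(2, 4))) = Add(3, Mul(-1, 8)) = Add(3, -8) = -5)
Function('Z')(O) = Add(25, Mul(5, O)) (Function('Z')(O) = Mul(5, Add(O, 5)) = Mul(5, Add(5, O)) = Add(25, Mul(5, O)))
Add(m, Mul(Function('Z')(5), Mul(Mul(4, 0), Function('v')(2, -1)))) = Add(-5, Mul(Add(25, Mul(5, 5)), Mul(Mul(4, 0), Add(-6, -1)))) = Add(-5, Mul(Add(25, 25), Mul(0, -7))) = Add(-5, Mul(50, 0)) = Add(-5, 0) = -5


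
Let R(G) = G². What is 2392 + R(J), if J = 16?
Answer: 2648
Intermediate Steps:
2392 + R(J) = 2392 + 16² = 2392 + 256 = 2648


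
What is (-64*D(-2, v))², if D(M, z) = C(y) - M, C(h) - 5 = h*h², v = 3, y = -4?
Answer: 13307904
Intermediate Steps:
C(h) = 5 + h³ (C(h) = 5 + h*h² = 5 + h³)
D(M, z) = -59 - M (D(M, z) = (5 + (-4)³) - M = (5 - 64) - M = -59 - M)
(-64*D(-2, v))² = (-64*(-59 - 1*(-2)))² = (-64*(-59 + 2))² = (-64*(-57))² = 3648² = 13307904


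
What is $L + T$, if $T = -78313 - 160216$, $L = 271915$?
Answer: $33386$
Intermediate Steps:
$T = -238529$ ($T = -78313 - 160216 = -238529$)
$L + T = 271915 - 238529 = 33386$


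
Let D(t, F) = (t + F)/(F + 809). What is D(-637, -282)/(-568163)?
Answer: 919/299421901 ≈ 3.0692e-6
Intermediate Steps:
D(t, F) = (F + t)/(809 + F)
D(-637, -282)/(-568163) = ((-282 - 637)/(809 - 282))/(-568163) = (-919/527)*(-1/568163) = ((1/527)*(-919))*(-1/568163) = -919/527*(-1/568163) = 919/299421901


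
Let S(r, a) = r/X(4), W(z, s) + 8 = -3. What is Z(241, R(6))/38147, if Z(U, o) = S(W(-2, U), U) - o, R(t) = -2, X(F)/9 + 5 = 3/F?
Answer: 350/5836491 ≈ 5.9968e-5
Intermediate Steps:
X(F) = -45 + 27/F (X(F) = -45 + 9*(3/F) = -45 + 27/F)
W(z, s) = -11 (W(z, s) = -8 - 3 = -11)
S(r, a) = -4*r/153 (S(r, a) = r/(-45 + 27/4) = r/(-153/4) = r*(-4/153) = -4*r/153)
Z(U, o) = 44/153 - o (Z(U, o) = -4/153*(-11) - o = 44/153 - o)
Z(241, R(6))/38147 = (44/153 - 1*(-2))/38147 = (44/153 + 2)*(1/38147) = (350/153)*(1/38147) = 350/5836491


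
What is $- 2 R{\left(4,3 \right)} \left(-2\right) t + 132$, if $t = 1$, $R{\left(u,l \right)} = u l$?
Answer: $180$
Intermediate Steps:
$R{\left(u,l \right)} = l u$
$- 2 R{\left(4,3 \right)} \left(-2\right) t + 132 = - 2 \cdot 3 \cdot 4 \left(-2\right) 1 + 132 = - 2 \cdot 12 \left(-2\right) 1 + 132 = - 2 \left(\left(-24\right) 1\right) + 132 = \left(-2\right) \left(-24\right) + 132 = 48 + 132 = 180$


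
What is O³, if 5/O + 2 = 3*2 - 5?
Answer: -125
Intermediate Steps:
O = -5 (O = 5/(-2 + (3*2 - 5)) = 5/(-2 + (6 - 5)) = 5/(-2 + 1) = 5/(-1) = 5*(-1) = -5)
O³ = (-5)³ = -125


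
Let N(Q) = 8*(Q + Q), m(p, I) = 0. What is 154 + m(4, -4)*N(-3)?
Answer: 154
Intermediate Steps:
N(Q) = 16*Q (N(Q) = 8*(2*Q) = 16*Q)
154 + m(4, -4)*N(-3) = 154 + 0*(16*(-3)) = 154 + 0*(-48) = 154 + 0 = 154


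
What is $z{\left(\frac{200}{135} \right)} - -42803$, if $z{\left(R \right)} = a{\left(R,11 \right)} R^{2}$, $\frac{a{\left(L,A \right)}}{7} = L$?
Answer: $\frac{842939449}{19683} \approx 42826.0$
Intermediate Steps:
$a{\left(L,A \right)} = 7 L$
$z{\left(R \right)} = 7 R^{3}$ ($z{\left(R \right)} = 7 R R^{2} = 7 R^{3}$)
$z{\left(\frac{200}{135} \right)} - -42803 = 7 \left(\frac{200}{135}\right)^{3} - -42803 = 7 \left(200 \cdot \frac{1}{135}\right)^{3} + 42803 = 7 \left(\frac{40}{27}\right)^{3} + 42803 = 7 \cdot \frac{64000}{19683} + 42803 = \frac{448000}{19683} + 42803 = \frac{842939449}{19683}$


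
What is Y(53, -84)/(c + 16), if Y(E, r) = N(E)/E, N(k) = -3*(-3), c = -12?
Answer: 9/212 ≈ 0.042453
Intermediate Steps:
N(k) = 9
Y(E, r) = 9/E
Y(53, -84)/(c + 16) = (9/53)/(-12 + 16) = (9*(1/53))/4 = (¼)*(9/53) = 9/212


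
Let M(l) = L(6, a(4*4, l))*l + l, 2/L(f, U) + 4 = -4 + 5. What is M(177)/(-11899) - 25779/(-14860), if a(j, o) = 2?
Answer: 305867581/176819140 ≈ 1.7298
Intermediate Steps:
L(f, U) = -2/3 (L(f, U) = 2/(-4 + (-4 + 5)) = 2/(-4 + 1) = 2/(-3) = 2*(-1/3) = -2/3)
M(l) = l/3 (M(l) = -2*l/3 + l = l/3)
M(177)/(-11899) - 25779/(-14860) = ((1/3)*177)/(-11899) - 25779/(-14860) = 59*(-1/11899) - 25779*(-1/14860) = -59/11899 + 25779/14860 = 305867581/176819140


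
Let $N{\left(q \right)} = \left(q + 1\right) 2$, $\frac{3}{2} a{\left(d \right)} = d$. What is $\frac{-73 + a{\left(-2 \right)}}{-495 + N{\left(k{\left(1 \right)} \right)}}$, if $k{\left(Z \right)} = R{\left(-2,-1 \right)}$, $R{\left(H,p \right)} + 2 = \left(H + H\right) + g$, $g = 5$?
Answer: $\frac{223}{1485} \approx 0.15017$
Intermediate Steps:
$a{\left(d \right)} = \frac{2 d}{3}$
$R{\left(H,p \right)} = 3 + 2 H$ ($R{\left(H,p \right)} = -2 + \left(\left(H + H\right) + 5\right) = -2 + \left(2 H + 5\right) = -2 + \left(5 + 2 H\right) = 3 + 2 H$)
$k{\left(Z \right)} = -1$ ($k{\left(Z \right)} = 3 + 2 \left(-2\right) = 3 - 4 = -1$)
$N{\left(q \right)} = 2 + 2 q$ ($N{\left(q \right)} = \left(1 + q\right) 2 = 2 + 2 q$)
$\frac{-73 + a{\left(-2 \right)}}{-495 + N{\left(k{\left(1 \right)} \right)}} = \frac{-73 + \frac{2}{3} \left(-2\right)}{-495 + \left(2 + 2 \left(-1\right)\right)} = \frac{-73 - \frac{4}{3}}{-495 + \left(2 - 2\right)} = - \frac{223}{3 \left(-495 + 0\right)} = - \frac{223}{3 \left(-495\right)} = \left(- \frac{223}{3}\right) \left(- \frac{1}{495}\right) = \frac{223}{1485}$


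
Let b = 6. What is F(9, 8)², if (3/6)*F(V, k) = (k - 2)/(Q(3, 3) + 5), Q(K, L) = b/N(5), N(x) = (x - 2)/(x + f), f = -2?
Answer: 144/121 ≈ 1.1901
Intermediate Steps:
N(x) = 1 (N(x) = (x - 2)/(x - 2) = (-2 + x)/(-2 + x) = 1)
Q(K, L) = 6 (Q(K, L) = 6/1 = 6*1 = 6)
F(V, k) = -4/11 + 2*k/11 (F(V, k) = 2*((k - 2)/(6 + 5)) = 2*((-2 + k)/11) = 2*((-2 + k)*(1/11)) = 2*(-2/11 + k/11) = -4/11 + 2*k/11)
F(9, 8)² = (-4/11 + (2/11)*8)² = (-4/11 + 16/11)² = (12/11)² = 144/121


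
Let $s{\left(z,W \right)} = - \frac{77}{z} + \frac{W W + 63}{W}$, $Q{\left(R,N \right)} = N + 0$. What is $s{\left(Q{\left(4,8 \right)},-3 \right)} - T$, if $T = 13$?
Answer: $- \frac{373}{8} \approx -46.625$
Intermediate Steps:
$Q{\left(R,N \right)} = N$
$s{\left(z,W \right)} = - \frac{77}{z} + \frac{63 + W^{2}}{W}$ ($s{\left(z,W \right)} = - \frac{77}{z} + \frac{W^{2} + 63}{W} = - \frac{77}{z} + \frac{63 + W^{2}}{W}$)
$s{\left(Q{\left(4,8 \right)},-3 \right)} - T = \left(-3 - \frac{77}{8} + \frac{63}{-3}\right) - 13 = \left(-3 - \frac{77}{8} + 63 \left(- \frac{1}{3}\right)\right) - 13 = \left(-3 - \frac{77}{8} - 21\right) - 13 = - \frac{269}{8} - 13 = - \frac{373}{8}$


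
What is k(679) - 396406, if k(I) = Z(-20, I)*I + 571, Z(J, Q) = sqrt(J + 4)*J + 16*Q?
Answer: 6980821 - 54320*I ≈ 6.9808e+6 - 54320.0*I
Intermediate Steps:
Z(J, Q) = 16*Q + J*sqrt(4 + J) (Z(J, Q) = sqrt(4 + J)*J + 16*Q = J*sqrt(4 + J) + 16*Q = 16*Q + J*sqrt(4 + J))
k(I) = 571 + I*(-80*I + 16*I) (k(I) = (16*I - 20*sqrt(4 - 20))*I + 571 = (16*I - 80*I)*I + 571 = (-80*I + 16*I)*I + 571 = I*(-80*I + 16*I) + 571 = 571 + I*(-80*I + 16*I))
k(679) - 396406 = (571 + 16*679*(679 - 5*I)) - 396406 = (571 + (7376656 - 54320*I)) - 396406 = (7377227 - 54320*I) - 396406 = 6980821 - 54320*I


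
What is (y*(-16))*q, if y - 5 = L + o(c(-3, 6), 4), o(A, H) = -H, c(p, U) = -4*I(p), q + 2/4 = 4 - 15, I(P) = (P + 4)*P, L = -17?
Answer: -2944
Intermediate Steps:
I(P) = P*(4 + P) (I(P) = (4 + P)*P = P*(4 + P))
q = -23/2 (q = -½ + (4 - 15) = -½ - 11 = -23/2 ≈ -11.500)
c(p, U) = -4*p*(4 + p)
y = -16 (y = 5 + (-17 - 1*4) = 5 + (-17 - 4) = 5 - 21 = -16)
(y*(-16))*q = -16*(-16)*(-23/2) = 256*(-23/2) = -2944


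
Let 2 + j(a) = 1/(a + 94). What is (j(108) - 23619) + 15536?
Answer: -1633169/202 ≈ -8085.0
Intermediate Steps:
j(a) = -2 + 1/(94 + a) (j(a) = -2 + 1/(a + 94) = -2 + 1/(94 + a))
(j(108) - 23619) + 15536 = ((-187 - 2*108)/(94 + 108) - 23619) + 15536 = ((-187 - 216)/202 - 23619) + 15536 = ((1/202)*(-403) - 23619) + 15536 = (-403/202 - 23619) + 15536 = -4771441/202 + 15536 = -1633169/202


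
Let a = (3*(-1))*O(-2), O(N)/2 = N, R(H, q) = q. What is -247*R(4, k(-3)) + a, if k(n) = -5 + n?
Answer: 1988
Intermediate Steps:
O(N) = 2*N
a = 12 (a = (3*(-1))*(2*(-2)) = -3*(-4) = 12)
-247*R(4, k(-3)) + a = -247*(-5 - 3) + 12 = -247*(-8) + 12 = 1976 + 12 = 1988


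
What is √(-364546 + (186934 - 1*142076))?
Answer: 2*I*√79922 ≈ 565.41*I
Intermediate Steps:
√(-364546 + (186934 - 1*142076)) = √(-364546 + (186934 - 142076)) = √(-364546 + 44858) = √(-319688) = 2*I*√79922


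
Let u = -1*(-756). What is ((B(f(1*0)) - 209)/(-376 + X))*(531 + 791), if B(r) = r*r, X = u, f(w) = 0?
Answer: -7271/10 ≈ -727.10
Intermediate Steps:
u = 756
X = 756
B(r) = r²
((B(f(1*0)) - 209)/(-376 + X))*(531 + 791) = ((0² - 209)/(-376 + 756))*(531 + 791) = ((0 - 209)/380)*1322 = -209*1/380*1322 = -11/20*1322 = -7271/10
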